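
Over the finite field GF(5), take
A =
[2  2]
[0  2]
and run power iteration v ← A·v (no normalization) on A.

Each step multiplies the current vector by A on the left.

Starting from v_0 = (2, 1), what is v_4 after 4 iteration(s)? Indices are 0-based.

v_4 = (1, 1)

v_0 = (2, 1).
v_1 = A·v_0 = (1, 2).
v_2 = A·v_1 = (1, 4).
v_3 = A·v_2 = (0, 3).
v_4 = A·v_3 = (1, 1).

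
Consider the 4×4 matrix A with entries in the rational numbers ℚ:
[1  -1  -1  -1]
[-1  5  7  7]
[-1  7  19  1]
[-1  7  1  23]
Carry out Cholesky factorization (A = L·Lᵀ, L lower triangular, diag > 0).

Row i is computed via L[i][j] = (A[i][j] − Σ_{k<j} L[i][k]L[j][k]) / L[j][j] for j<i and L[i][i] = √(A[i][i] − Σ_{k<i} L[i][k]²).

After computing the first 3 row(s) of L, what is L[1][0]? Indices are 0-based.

L[1][0] = -1

Step 1: L[0][0] = √(1) = 1.
  L[1][0] = (-1) / L[0][0] = -1.
Step 2: L[1][1] = √(4) = 2.
  L[2][0] = (-1) / L[0][0] = -1.
  L[2][1] = (6) / L[1][1] = 3.
Step 3: L[2][2] = √(9) = 3.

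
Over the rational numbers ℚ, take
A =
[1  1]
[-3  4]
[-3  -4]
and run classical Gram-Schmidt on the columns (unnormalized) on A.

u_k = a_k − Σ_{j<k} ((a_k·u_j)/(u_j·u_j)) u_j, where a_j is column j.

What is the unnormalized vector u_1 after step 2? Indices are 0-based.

u_1 = (18/19, 79/19, -73/19)

Step 1: u_0 = a_0 = (1, -3, -3).
Step 2: u_1 = a_1 − (1/19)·u_0 = (18/19, 79/19, -73/19).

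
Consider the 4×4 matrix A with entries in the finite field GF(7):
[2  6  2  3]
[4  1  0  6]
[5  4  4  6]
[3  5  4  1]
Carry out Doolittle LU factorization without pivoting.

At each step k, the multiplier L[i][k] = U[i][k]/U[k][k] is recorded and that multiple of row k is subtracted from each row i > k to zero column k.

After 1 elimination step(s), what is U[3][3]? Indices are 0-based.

U[3][3] = 0

Step 1: pivot at (0,0) is 2.
  row1 ← row1 − (2)·row0  ⇒  L[1][0]=2, U row1=(0, 3, 3, 0)
  row2 ← row2 − (6)·row0  ⇒  L[2][0]=6, U row2=(0, 3, 6, 2)
  row3 ← row3 − (5)·row0  ⇒  L[3][0]=5, U row3=(0, 3, 1, 0)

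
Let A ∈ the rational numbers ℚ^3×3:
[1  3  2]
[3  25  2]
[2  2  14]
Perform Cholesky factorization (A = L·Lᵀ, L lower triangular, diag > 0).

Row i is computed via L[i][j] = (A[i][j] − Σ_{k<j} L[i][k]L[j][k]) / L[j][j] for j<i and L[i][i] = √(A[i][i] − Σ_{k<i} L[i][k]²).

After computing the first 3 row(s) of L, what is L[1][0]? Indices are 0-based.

L[1][0] = 3

Step 1: L[0][0] = √(1) = 1.
  L[1][0] = (3) / L[0][0] = 3.
Step 2: L[1][1] = √(16) = 4.
  L[2][0] = (2) / L[0][0] = 2.
  L[2][1] = (-4) / L[1][1] = -1.
Step 3: L[2][2] = √(9) = 3.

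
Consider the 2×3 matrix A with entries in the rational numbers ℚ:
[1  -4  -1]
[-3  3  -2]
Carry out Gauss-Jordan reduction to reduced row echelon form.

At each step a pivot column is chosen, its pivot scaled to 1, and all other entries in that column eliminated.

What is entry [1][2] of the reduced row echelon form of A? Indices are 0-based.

M[1][2] = 5/9

[1] R0 /= 1  ⇒  (1, -4, -1)
     R1 -= -3·R0  ⇒  (0, -9, -5)
[2] R1 /= -9  ⇒  (0, 1, 5/9)
     R0 -= -4·R1  ⇒  (1, 0, 11/9)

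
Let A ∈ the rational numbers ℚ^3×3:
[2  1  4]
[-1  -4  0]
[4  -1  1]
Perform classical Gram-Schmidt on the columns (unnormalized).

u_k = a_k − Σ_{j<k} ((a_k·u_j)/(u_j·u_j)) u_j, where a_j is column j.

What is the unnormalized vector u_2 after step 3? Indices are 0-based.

Step 1: u_0 = a_0 = (2, -1, 4).
Step 2: u_1 = a_1 − (2/21)·u_0 = (17/21, -82/21, -29/21).
Step 3: u_2 = a_2 − (4/7)·u_0 − (39/374)·u_1 = (61/22, 183/187, -427/374).

u_2 = (61/22, 183/187, -427/374)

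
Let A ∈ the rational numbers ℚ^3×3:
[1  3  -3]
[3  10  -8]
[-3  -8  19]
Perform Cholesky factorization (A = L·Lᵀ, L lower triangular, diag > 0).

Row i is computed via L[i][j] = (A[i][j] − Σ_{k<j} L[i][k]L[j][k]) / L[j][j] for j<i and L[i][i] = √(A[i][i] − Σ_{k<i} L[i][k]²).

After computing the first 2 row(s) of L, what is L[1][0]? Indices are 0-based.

Step 1: L[0][0] = √(1) = 1.
  L[1][0] = (3) / L[0][0] = 3.
Step 2: L[1][1] = √(1) = 1.

L[1][0] = 3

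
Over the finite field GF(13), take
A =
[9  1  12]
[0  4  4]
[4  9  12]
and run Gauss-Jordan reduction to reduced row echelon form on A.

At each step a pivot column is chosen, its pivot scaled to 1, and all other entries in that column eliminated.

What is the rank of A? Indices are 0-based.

[1] R0 /= 9  ⇒  (1, 3, 10)
     R2 -= 4·R0  ⇒  (0, 10, 11)
[2] R1 /= 4  ⇒  (0, 1, 1)
     R0 -= 3·R1  ⇒  (1, 0, 7)
     R2 -= 10·R1  ⇒  (0, 0, 1)
[3] R2 /= 1  ⇒  (0, 0, 1)
     R0 -= 7·R2  ⇒  (1, 0, 0)
     R1 -= 1·R2  ⇒  (0, 1, 0)

rank = 3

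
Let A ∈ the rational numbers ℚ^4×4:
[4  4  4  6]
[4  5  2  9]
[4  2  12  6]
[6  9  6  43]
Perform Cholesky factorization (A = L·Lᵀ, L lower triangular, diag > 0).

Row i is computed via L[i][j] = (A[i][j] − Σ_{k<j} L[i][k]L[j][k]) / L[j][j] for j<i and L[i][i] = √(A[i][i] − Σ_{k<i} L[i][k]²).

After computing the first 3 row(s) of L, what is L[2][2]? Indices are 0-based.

Step 1: L[0][0] = √(4) = 2.
  L[1][0] = (4) / L[0][0] = 2.
Step 2: L[1][1] = √(1) = 1.
  L[2][0] = (4) / L[0][0] = 2.
  L[2][1] = (-2) / L[1][1] = -2.
Step 3: L[2][2] = √(4) = 2.

L[2][2] = 2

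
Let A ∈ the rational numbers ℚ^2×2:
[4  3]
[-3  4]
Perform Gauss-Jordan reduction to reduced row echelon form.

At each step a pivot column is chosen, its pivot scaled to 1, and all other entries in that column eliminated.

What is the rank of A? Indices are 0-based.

rank = 2

step 1: normalize row 0 (÷4) = (1, 3/4)
  row 1: subtract -3×row0 = (0, 25/4)
step 2: normalize row 1 (÷25/4) = (0, 1)
  row 0: subtract 3/4×row1 = (1, 0)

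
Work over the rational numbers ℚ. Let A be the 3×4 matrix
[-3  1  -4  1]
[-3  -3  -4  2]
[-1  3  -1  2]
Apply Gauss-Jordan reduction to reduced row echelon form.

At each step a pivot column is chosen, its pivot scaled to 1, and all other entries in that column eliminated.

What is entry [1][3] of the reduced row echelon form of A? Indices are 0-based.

[1] R0 /= -3  ⇒  (1, -1/3, 4/3, -1/3)
     R1 -= -3·R0  ⇒  (0, -4, 0, 1)
     R2 -= -1·R0  ⇒  (0, 8/3, 1/3, 5/3)
[2] R1 /= -4  ⇒  (0, 1, 0, -1/4)
     R0 -= -1/3·R1  ⇒  (1, 0, 4/3, -5/12)
     R2 -= 8/3·R1  ⇒  (0, 0, 1/3, 7/3)
[3] R2 /= 1/3  ⇒  (0, 0, 1, 7)
     R0 -= 4/3·R2  ⇒  (1, 0, 0, -39/4)

M[1][3] = -1/4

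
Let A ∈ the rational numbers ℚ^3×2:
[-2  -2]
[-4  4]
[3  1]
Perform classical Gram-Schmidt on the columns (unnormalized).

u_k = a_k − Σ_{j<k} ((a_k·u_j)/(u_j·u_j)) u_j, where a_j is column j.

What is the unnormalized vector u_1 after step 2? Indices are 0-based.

Step 1: u_0 = a_0 = (-2, -4, 3).
Step 2: u_1 = a_1 − (-9/29)·u_0 = (-76/29, 80/29, 56/29).

u_1 = (-76/29, 80/29, 56/29)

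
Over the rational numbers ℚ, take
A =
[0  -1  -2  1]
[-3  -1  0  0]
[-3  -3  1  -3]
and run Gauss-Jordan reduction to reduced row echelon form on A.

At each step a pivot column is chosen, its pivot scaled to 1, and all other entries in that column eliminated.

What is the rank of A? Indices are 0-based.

pivot(0,0): swap R0↔R1
pivot(0,0)=-3: scale R0 → (1, 1/3, 0, 0)
  clear (2,0): R2 −= (-3)R0 → (0, -2, 1, -3)
pivot(1,1)=-1: scale R1 → (0, 1, 2, -1)
  clear (0,1): R0 −= (1/3)R1 → (1, 0, -2/3, 1/3)
  clear (2,1): R2 −= (-2)R1 → (0, 0, 5, -5)
pivot(2,2)=5: scale R2 → (0, 0, 1, -1)
  clear (0,2): R0 −= (-2/3)R2 → (1, 0, 0, -1/3)
  clear (1,2): R1 −= (2)R2 → (0, 1, 0, 1)

rank = 3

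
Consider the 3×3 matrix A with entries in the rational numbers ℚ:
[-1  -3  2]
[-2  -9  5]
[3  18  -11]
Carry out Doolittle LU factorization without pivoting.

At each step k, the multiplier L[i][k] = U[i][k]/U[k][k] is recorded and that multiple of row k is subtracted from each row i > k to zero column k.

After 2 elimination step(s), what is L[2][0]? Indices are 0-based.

Step 1: pivot at (0,0) is -1.
  row1 ← row1 − (2)·row0  ⇒  L[1][0]=2, U row1=(0, -3, 1)
  row2 ← row2 − (-3)·row0  ⇒  L[2][0]=-3, U row2=(0, 9, -5)
Step 2: pivot at (1,1) is -3.
  row2 ← row2 − (-3)·row1  ⇒  L[2][1]=-3, U row2=(0, 0, -2)

L[2][0] = -3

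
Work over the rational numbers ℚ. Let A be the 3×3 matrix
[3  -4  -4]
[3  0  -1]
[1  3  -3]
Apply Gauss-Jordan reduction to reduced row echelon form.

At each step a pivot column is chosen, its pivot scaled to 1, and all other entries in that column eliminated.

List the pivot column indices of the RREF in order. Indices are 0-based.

pivot columns: 0, 1, 2

step 1: normalize row 0 (÷3) = (1, -4/3, -4/3)
  row 1: subtract 3×row0 = (0, 4, 3)
  row 2: subtract 1×row0 = (0, 13/3, -5/3)
step 2: normalize row 1 (÷4) = (0, 1, 3/4)
  row 0: subtract -4/3×row1 = (1, 0, -1/3)
  row 2: subtract 13/3×row1 = (0, 0, -59/12)
step 3: normalize row 2 (÷-59/12) = (0, 0, 1)
  row 0: subtract -1/3×row2 = (1, 0, 0)
  row 1: subtract 3/4×row2 = (0, 1, 0)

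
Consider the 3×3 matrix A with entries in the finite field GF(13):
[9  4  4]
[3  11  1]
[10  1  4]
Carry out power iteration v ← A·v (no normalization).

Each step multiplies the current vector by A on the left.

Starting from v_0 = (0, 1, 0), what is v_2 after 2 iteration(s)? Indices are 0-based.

v_0 = (0, 1, 0).
v_1 = A·v_0 = (4, 11, 1).
v_2 = A·v_1 = (6, 4, 3).

v_2 = (6, 4, 3)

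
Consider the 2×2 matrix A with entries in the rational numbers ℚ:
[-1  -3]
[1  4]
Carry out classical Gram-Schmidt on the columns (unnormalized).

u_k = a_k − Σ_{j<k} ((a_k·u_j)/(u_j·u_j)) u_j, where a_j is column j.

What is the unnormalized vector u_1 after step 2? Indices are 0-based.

Step 1: u_0 = a_0 = (-1, 1).
Step 2: u_1 = a_1 − (7/2)·u_0 = (1/2, 1/2).

u_1 = (1/2, 1/2)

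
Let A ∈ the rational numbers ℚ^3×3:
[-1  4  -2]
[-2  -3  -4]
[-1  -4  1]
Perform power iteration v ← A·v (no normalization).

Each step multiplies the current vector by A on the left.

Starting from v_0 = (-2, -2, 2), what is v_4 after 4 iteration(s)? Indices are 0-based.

v_4 = (78, -482, 82)

v_0 = (-2, -2, 2).
v_1 = A·v_0 = (-10, 2, 12).
v_2 = A·v_1 = (-6, -34, 14).
v_3 = A·v_2 = (-158, 58, 156).
v_4 = A·v_3 = (78, -482, 82).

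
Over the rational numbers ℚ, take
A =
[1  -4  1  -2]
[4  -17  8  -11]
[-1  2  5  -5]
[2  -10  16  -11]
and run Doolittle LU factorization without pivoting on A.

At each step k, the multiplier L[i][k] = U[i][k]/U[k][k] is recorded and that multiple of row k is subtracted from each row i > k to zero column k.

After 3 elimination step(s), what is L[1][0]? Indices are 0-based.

L[1][0] = 4

Step 1: pivot at (0,0) is 1.
  row1 ← row1 − (4)·row0  ⇒  L[1][0]=4, U row1=(0, -1, 4, -3)
  row2 ← row2 − (-1)·row0  ⇒  L[2][0]=-1, U row2=(0, -2, 6, -7)
  row3 ← row3 − (2)·row0  ⇒  L[3][0]=2, U row3=(0, -2, 14, -7)
Step 2: pivot at (1,1) is -1.
  row2 ← row2 − (2)·row1  ⇒  L[2][1]=2, U row2=(0, 0, -2, -1)
  row3 ← row3 − (2)·row1  ⇒  L[3][1]=2, U row3=(0, 0, 6, -1)
Step 3: pivot at (2,2) is -2.
  row3 ← row3 − (-3)·row2  ⇒  L[3][2]=-3, U row3=(0, 0, 0, -4)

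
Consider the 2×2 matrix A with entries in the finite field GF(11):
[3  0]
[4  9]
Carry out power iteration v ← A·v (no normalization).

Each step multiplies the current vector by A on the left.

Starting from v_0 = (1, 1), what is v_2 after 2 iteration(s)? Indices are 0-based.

v_2 = (9, 8)

v_0 = (1, 1).
v_1 = A·v_0 = (3, 2).
v_2 = A·v_1 = (9, 8).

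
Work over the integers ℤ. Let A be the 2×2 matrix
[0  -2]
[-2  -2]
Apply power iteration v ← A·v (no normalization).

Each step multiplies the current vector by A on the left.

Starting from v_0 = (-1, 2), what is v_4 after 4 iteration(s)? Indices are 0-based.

v_4 = (64, 112)

v_0 = (-1, 2).
v_1 = A·v_0 = (-4, -2).
v_2 = A·v_1 = (4, 12).
v_3 = A·v_2 = (-24, -32).
v_4 = A·v_3 = (64, 112).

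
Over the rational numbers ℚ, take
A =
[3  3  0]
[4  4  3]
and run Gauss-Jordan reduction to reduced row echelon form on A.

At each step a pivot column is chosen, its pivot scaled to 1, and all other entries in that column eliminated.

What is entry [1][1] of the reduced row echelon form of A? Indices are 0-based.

[1] R0 /= 3  ⇒  (1, 1, 0)
     R1 -= 4·R0  ⇒  (0, 0, 3)
column 1 empty below row 1
[2] R1 /= 3  ⇒  (0, 0, 1)

M[1][1] = 0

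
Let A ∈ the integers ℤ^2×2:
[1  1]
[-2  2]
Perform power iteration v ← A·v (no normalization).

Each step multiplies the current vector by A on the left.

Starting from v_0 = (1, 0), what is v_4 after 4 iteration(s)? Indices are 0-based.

v_0 = (1, 0).
v_1 = A·v_0 = (1, -2).
v_2 = A·v_1 = (-1, -6).
v_3 = A·v_2 = (-7, -10).
v_4 = A·v_3 = (-17, -6).

v_4 = (-17, -6)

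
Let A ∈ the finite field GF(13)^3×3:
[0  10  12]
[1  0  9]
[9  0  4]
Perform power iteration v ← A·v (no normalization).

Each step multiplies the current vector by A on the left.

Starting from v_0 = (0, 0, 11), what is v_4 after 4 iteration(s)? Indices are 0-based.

v_0 = (0, 0, 11).
v_1 = A·v_0 = (2, 8, 5).
v_2 = A·v_1 = (10, 8, 12).
v_3 = A·v_2 = (3, 1, 8).
v_4 = A·v_3 = (2, 10, 7).

v_4 = (2, 10, 7)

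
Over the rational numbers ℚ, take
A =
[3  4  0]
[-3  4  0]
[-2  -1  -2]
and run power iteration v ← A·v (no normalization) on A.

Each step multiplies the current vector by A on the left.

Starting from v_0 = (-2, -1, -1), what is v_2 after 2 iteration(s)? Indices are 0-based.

v_0 = (-2, -1, -1).
v_1 = A·v_0 = (-10, 2, 7).
v_2 = A·v_1 = (-22, 38, 4).

v_2 = (-22, 38, 4)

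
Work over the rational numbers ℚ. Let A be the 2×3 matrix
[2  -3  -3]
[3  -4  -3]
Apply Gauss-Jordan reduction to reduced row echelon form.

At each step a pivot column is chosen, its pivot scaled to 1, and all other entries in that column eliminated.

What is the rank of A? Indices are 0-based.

[1] R0 /= 2  ⇒  (1, -3/2, -3/2)
     R1 -= 3·R0  ⇒  (0, 1/2, 3/2)
[2] R1 /= 1/2  ⇒  (0, 1, 3)
     R0 -= -3/2·R1  ⇒  (1, 0, 3)

rank = 2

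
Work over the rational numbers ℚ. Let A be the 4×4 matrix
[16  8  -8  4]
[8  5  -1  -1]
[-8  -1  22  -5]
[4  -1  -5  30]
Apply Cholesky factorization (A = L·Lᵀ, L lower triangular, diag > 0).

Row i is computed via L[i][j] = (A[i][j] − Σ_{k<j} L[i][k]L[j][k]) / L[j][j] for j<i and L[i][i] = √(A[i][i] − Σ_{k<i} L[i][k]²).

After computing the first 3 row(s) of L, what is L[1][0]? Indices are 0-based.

Step 1: L[0][0] = √(16) = 4.
  L[1][0] = (8) / L[0][0] = 2.
Step 2: L[1][1] = √(1) = 1.
  L[2][0] = (-8) / L[0][0] = -2.
  L[2][1] = (3) / L[1][1] = 3.
Step 3: L[2][2] = √(9) = 3.

L[1][0] = 2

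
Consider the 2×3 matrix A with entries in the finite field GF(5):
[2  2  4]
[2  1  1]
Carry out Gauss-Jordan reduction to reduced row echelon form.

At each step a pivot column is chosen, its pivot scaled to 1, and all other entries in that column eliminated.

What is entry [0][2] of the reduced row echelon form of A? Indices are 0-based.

[1] R0 /= 2  ⇒  (1, 1, 2)
     R1 -= 2·R0  ⇒  (0, 4, 2)
[2] R1 /= 4  ⇒  (0, 1, 3)
     R0 -= 1·R1  ⇒  (1, 0, 4)

M[0][2] = 4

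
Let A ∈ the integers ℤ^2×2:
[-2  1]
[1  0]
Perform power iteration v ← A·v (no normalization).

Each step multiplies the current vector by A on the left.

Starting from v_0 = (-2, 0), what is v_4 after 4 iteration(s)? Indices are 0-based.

v_4 = (-58, 24)

v_0 = (-2, 0).
v_1 = A·v_0 = (4, -2).
v_2 = A·v_1 = (-10, 4).
v_3 = A·v_2 = (24, -10).
v_4 = A·v_3 = (-58, 24).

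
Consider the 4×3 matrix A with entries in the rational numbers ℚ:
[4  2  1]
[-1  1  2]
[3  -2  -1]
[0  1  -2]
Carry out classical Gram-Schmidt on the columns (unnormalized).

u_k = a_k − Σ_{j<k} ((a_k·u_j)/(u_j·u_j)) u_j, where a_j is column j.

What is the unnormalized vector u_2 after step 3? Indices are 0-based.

u_2 = (15/37, 57/37, -1/37, -89/37)

Step 1: u_0 = a_0 = (4, -1, 3, 0).
Step 2: u_1 = a_1 − (1/26)·u_0 = (24/13, 27/26, -55/26, 1).
Step 3: u_2 = a_2 − (-1/26)·u_0 − (15/37)·u_1 = (15/37, 57/37, -1/37, -89/37).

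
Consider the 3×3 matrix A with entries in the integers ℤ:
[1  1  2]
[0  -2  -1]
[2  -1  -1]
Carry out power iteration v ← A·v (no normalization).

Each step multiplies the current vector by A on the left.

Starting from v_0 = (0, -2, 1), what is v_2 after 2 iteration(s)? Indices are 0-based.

v_0 = (0, -2, 1).
v_1 = A·v_0 = (0, 3, 1).
v_2 = A·v_1 = (5, -7, -4).

v_2 = (5, -7, -4)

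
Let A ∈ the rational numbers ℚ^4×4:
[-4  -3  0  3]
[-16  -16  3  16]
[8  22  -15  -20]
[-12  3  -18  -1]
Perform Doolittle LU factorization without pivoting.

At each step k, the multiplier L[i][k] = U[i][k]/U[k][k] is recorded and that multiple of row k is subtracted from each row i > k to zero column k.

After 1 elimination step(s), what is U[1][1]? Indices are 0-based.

U[1][1] = -4

Step 1: pivot at (0,0) is -4.
  row1 ← row1 − (4)·row0  ⇒  L[1][0]=4, U row1=(0, -4, 3, 4)
  row2 ← row2 − (-2)·row0  ⇒  L[2][0]=-2, U row2=(0, 16, -15, -14)
  row3 ← row3 − (3)·row0  ⇒  L[3][0]=3, U row3=(0, 12, -18, -10)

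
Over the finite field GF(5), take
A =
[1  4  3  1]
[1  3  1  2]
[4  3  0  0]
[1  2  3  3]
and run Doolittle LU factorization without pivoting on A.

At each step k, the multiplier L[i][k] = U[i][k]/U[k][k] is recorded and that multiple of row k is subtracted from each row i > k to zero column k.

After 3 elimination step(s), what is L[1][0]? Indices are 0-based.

[col 0] pivot 1
  R1 -= 1*R0 → (0, 4, 3, 1)  (L[1][0] := 1)
  R2 -= 4*R0 → (0, 2, 3, 1)  (L[2][0] := 4)
  R3 -= 1*R0 → (0, 3, 0, 2)  (L[3][0] := 1)
[col 1] pivot 4
  R2 -= 3*R1 → (0, 0, 4, 3)  (L[2][1] := 3)
  R3 -= 2*R1 → (0, 0, 4, 0)  (L[3][1] := 2)
[col 2] pivot 4
  R3 -= 1*R2 → (0, 0, 0, 2)  (L[3][2] := 1)

L[1][0] = 1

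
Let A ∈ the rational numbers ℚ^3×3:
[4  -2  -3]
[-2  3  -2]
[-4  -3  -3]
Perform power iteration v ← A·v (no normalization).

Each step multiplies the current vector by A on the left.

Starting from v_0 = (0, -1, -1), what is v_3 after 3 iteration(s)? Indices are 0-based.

v_3 = (171, -13, 164)

v_0 = (0, -1, -1).
v_1 = A·v_0 = (5, -1, 6).
v_2 = A·v_1 = (4, -25, -35).
v_3 = A·v_2 = (171, -13, 164).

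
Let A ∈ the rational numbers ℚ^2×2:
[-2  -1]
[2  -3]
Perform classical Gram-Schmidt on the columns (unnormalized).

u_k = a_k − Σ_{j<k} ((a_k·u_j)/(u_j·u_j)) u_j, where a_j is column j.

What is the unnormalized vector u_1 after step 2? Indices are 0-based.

Step 1: u_0 = a_0 = (-2, 2).
Step 2: u_1 = a_1 − (-1/2)·u_0 = (-2, -2).

u_1 = (-2, -2)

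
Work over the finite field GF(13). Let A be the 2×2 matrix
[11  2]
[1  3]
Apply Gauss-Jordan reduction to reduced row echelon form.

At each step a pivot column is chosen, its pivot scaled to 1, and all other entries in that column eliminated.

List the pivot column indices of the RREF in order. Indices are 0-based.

pivot columns: 0, 1

pivot(0,0)=11: scale R0 → (1, 12)
  clear (1,0): R1 −= (1)R0 → (0, 4)
pivot(1,1)=4: scale R1 → (0, 1)
  clear (0,1): R0 −= (12)R1 → (1, 0)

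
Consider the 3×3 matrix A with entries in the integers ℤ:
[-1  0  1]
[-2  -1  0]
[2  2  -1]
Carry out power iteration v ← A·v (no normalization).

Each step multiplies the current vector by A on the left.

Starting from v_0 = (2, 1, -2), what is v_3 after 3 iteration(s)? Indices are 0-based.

v_0 = (2, 1, -2).
v_1 = A·v_0 = (-4, -5, 8).
v_2 = A·v_1 = (12, 13, -26).
v_3 = A·v_2 = (-38, -37, 76).

v_3 = (-38, -37, 76)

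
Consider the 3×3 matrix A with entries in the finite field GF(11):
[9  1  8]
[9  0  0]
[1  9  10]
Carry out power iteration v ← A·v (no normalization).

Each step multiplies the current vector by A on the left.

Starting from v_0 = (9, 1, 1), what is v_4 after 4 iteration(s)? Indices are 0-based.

v_0 = (9, 1, 1).
v_1 = A·v_0 = (2, 4, 6).
v_2 = A·v_1 = (4, 7, 10).
v_3 = A·v_2 = (2, 3, 2).
v_4 = A·v_3 = (4, 7, 5).

v_4 = (4, 7, 5)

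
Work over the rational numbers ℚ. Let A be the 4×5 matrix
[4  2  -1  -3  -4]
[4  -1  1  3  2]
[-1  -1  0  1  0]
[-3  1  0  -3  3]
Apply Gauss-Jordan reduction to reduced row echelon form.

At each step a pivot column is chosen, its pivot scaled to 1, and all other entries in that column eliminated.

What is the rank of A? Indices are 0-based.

rank = 4

step 1: normalize row 0 (÷4) = (1, 1/2, -1/4, -3/4, -1)
  row 1: subtract 4×row0 = (0, -3, 2, 6, 6)
  row 2: subtract -1×row0 = (0, -1/2, -1/4, 1/4, -1)
  row 3: subtract -3×row0 = (0, 5/2, -3/4, -21/4, 0)
step 2: normalize row 1 (÷-3) = (0, 1, -2/3, -2, -2)
  row 0: subtract 1/2×row1 = (1, 0, 1/12, 1/4, 0)
  row 2: subtract -1/2×row1 = (0, 0, -7/12, -3/4, -2)
  row 3: subtract 5/2×row1 = (0, 0, 11/12, -1/4, 5)
step 3: normalize row 2 (÷-7/12) = (0, 0, 1, 9/7, 24/7)
  row 0: subtract 1/12×row2 = (1, 0, 0, 1/7, -2/7)
  row 1: subtract -2/3×row2 = (0, 1, 0, -8/7, 2/7)
  row 3: subtract 11/12×row2 = (0, 0, 0, -10/7, 13/7)
step 4: normalize row 3 (÷-10/7) = (0, 0, 0, 1, -13/10)
  row 0: subtract 1/7×row3 = (1, 0, 0, 0, -1/10)
  row 1: subtract -8/7×row3 = (0, 1, 0, 0, -6/5)
  row 2: subtract 9/7×row3 = (0, 0, 1, 0, 51/10)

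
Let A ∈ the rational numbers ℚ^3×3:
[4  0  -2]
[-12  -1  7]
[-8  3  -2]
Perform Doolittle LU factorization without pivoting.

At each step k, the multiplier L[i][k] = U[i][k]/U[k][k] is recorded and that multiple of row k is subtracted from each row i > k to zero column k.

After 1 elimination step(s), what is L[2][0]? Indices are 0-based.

[col 0] pivot 4
  R1 -= -3*R0 → (0, -1, 1)  (L[1][0] := -3)
  R2 -= -2*R0 → (0, 3, -6)  (L[2][0] := -2)

L[2][0] = -2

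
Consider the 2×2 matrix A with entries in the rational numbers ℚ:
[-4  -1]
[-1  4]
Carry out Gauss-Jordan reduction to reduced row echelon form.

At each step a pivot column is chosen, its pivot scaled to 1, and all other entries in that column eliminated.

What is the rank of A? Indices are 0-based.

rank = 2

[1] R0 /= -4  ⇒  (1, 1/4)
     R1 -= -1·R0  ⇒  (0, 17/4)
[2] R1 /= 17/4  ⇒  (0, 1)
     R0 -= 1/4·R1  ⇒  (1, 0)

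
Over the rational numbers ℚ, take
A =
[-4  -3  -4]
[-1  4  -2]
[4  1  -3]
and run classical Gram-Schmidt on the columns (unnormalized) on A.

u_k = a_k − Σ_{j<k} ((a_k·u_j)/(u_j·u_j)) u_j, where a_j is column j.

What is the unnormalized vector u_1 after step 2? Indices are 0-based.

u_1 = (-17/11, 48/11, -5/11)

Step 1: u_0 = a_0 = (-4, -1, 4).
Step 2: u_1 = a_1 − (4/11)·u_0 = (-17/11, 48/11, -5/11).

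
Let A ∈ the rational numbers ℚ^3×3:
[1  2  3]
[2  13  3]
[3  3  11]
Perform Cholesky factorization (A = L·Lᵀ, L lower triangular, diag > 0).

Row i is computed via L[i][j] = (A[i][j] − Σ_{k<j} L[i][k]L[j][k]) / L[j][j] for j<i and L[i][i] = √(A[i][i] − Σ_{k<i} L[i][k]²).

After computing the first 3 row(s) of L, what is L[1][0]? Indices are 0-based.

Step 1: L[0][0] = √(1) = 1.
  L[1][0] = (2) / L[0][0] = 2.
Step 2: L[1][1] = √(9) = 3.
  L[2][0] = (3) / L[0][0] = 3.
  L[2][1] = (-3) / L[1][1] = -1.
Step 3: L[2][2] = √(1) = 1.

L[1][0] = 2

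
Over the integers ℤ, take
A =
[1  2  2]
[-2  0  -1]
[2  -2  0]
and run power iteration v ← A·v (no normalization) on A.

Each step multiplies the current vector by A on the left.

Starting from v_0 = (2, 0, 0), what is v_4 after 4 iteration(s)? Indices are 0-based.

v_0 = (2, 0, 0).
v_1 = A·v_0 = (2, -4, 4).
v_2 = A·v_1 = (2, -8, 12).
v_3 = A·v_2 = (10, -16, 20).
v_4 = A·v_3 = (18, -40, 52).

v_4 = (18, -40, 52)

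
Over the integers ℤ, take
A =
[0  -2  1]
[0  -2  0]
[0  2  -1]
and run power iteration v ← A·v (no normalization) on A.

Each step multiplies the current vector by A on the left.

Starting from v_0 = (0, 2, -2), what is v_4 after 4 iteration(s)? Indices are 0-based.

v_4 = (62, 32, -62)

v_0 = (0, 2, -2).
v_1 = A·v_0 = (-6, -4, 6).
v_2 = A·v_1 = (14, 8, -14).
v_3 = A·v_2 = (-30, -16, 30).
v_4 = A·v_3 = (62, 32, -62).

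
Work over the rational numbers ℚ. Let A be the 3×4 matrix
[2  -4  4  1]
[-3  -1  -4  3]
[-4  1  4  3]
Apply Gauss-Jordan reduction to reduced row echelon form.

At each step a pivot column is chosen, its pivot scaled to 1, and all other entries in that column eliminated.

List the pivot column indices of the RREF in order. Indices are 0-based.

pivot columns: 0, 1, 2

[1] R0 /= 2  ⇒  (1, -2, 2, 1/2)
     R1 -= -3·R0  ⇒  (0, -7, 2, 9/2)
     R2 -= -4·R0  ⇒  (0, -7, 12, 5)
[2] R1 /= -7  ⇒  (0, 1, -2/7, -9/14)
     R0 -= -2·R1  ⇒  (1, 0, 10/7, -11/14)
     R2 -= -7·R1  ⇒  (0, 0, 10, 1/2)
[3] R2 /= 10  ⇒  (0, 0, 1, 1/20)
     R0 -= 10/7·R2  ⇒  (1, 0, 0, -6/7)
     R1 -= -2/7·R2  ⇒  (0, 1, 0, -22/35)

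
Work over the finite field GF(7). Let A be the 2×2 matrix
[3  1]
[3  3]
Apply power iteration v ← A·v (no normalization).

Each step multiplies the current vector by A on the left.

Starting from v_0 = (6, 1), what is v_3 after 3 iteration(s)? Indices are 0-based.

v_0 = (6, 1).
v_1 = A·v_0 = (5, 0).
v_2 = A·v_1 = (1, 1).
v_3 = A·v_2 = (4, 6).

v_3 = (4, 6)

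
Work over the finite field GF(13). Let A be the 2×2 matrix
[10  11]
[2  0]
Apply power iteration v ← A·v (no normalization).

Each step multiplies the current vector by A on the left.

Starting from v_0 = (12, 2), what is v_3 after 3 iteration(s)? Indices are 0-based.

v_3 = (9, 1)

v_0 = (12, 2).
v_1 = A·v_0 = (12, 11).
v_2 = A·v_1 = (7, 11).
v_3 = A·v_2 = (9, 1).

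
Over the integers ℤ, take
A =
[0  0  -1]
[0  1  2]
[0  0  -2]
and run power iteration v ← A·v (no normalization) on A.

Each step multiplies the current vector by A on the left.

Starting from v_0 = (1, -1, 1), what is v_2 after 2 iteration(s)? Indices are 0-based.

v_0 = (1, -1, 1).
v_1 = A·v_0 = (-1, 1, -2).
v_2 = A·v_1 = (2, -3, 4).

v_2 = (2, -3, 4)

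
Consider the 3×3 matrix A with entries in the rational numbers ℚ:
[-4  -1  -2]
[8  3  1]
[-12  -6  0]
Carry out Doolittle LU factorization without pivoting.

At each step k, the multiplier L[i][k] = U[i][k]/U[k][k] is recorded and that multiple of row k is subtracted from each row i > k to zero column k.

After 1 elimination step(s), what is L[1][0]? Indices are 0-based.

k=0: U[0][0]=-4
  eliminate (1,0): mult=-2, new row 1: (0, 1, -3); set L[1][0]=-2
  eliminate (2,0): mult=3, new row 2: (0, -3, 6); set L[2][0]=3

L[1][0] = -2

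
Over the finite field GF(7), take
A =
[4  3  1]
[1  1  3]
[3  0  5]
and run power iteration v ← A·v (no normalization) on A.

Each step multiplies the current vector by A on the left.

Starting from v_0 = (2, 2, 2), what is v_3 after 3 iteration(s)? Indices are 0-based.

v_0 = (2, 2, 2).
v_1 = A·v_0 = (2, 3, 2).
v_2 = A·v_1 = (5, 4, 2).
v_3 = A·v_2 = (6, 1, 4).

v_3 = (6, 1, 4)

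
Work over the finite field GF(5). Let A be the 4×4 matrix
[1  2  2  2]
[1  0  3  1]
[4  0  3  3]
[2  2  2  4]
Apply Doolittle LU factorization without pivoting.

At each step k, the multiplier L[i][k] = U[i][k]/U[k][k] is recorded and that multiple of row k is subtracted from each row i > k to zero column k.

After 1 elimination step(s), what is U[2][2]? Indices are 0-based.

Step 1: pivot at (0,0) is 1.
  row1 ← row1 − (1)·row0  ⇒  L[1][0]=1, U row1=(0, 3, 1, 4)
  row2 ← row2 − (4)·row0  ⇒  L[2][0]=4, U row2=(0, 2, 0, 0)
  row3 ← row3 − (2)·row0  ⇒  L[3][0]=2, U row3=(0, 3, 3, 0)

U[2][2] = 0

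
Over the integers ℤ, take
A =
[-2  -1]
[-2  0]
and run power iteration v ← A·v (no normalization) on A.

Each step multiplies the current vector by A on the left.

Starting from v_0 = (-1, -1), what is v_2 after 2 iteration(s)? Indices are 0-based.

v_2 = (-8, -6)

v_0 = (-1, -1).
v_1 = A·v_0 = (3, 2).
v_2 = A·v_1 = (-8, -6).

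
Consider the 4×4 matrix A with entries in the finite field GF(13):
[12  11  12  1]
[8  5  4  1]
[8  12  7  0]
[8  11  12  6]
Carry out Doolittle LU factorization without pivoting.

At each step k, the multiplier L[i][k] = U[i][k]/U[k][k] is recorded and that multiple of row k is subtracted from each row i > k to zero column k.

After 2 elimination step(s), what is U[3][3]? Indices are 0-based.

U[3][3] = 4

Step 1: pivot at (0,0) is 12.
  row1 ← row1 − (5)·row0  ⇒  L[1][0]=5, U row1=(0, 2, 9, 9)
  row2 ← row2 − (5)·row0  ⇒  L[2][0]=5, U row2=(0, 9, 12, 8)
  row3 ← row3 − (5)·row0  ⇒  L[3][0]=5, U row3=(0, 8, 4, 1)
Step 2: pivot at (1,1) is 2.
  row2 ← row2 − (11)·row1  ⇒  L[2][1]=11, U row2=(0, 0, 4, 0)
  row3 ← row3 − (4)·row1  ⇒  L[3][1]=4, U row3=(0, 0, 7, 4)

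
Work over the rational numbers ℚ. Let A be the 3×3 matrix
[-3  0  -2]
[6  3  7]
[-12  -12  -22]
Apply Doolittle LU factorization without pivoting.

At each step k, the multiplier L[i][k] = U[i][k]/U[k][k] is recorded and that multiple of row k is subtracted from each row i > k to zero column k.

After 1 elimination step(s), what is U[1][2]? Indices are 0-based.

U[1][2] = 3

[col 0] pivot -3
  R1 -= -2*R0 → (0, 3, 3)  (L[1][0] := -2)
  R2 -= 4*R0 → (0, -12, -14)  (L[2][0] := 4)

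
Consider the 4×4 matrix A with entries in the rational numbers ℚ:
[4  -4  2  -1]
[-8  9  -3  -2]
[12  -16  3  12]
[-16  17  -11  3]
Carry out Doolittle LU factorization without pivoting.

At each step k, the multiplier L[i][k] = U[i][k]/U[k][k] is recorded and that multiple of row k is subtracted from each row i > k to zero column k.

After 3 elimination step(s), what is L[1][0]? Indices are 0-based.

Step 1: pivot at (0,0) is 4.
  row1 ← row1 − (-2)·row0  ⇒  L[1][0]=-2, U row1=(0, 1, 1, -4)
  row2 ← row2 − (3)·row0  ⇒  L[2][0]=3, U row2=(0, -4, -3, 15)
  row3 ← row3 − (-4)·row0  ⇒  L[3][0]=-4, U row3=(0, 1, -3, -1)
Step 2: pivot at (1,1) is 1.
  row2 ← row2 − (-4)·row1  ⇒  L[2][1]=-4, U row2=(0, 0, 1, -1)
  row3 ← row3 − (1)·row1  ⇒  L[3][1]=1, U row3=(0, 0, -4, 3)
Step 3: pivot at (2,2) is 1.
  row3 ← row3 − (-4)·row2  ⇒  L[3][2]=-4, U row3=(0, 0, 0, -1)

L[1][0] = -2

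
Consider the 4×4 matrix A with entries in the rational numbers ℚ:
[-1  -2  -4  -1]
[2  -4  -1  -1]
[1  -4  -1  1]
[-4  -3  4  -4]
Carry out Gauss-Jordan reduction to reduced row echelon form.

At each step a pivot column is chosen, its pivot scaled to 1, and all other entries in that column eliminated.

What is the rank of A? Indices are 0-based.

step 1: normalize row 0 (÷-1) = (1, 2, 4, 1)
  row 1: subtract 2×row0 = (0, -8, -9, -3)
  row 2: subtract 1×row0 = (0, -6, -5, 0)
  row 3: subtract -4×row0 = (0, 5, 20, 0)
step 2: normalize row 1 (÷-8) = (0, 1, 9/8, 3/8)
  row 0: subtract 2×row1 = (1, 0, 7/4, 1/4)
  row 2: subtract -6×row1 = (0, 0, 7/4, 9/4)
  row 3: subtract 5×row1 = (0, 0, 115/8, -15/8)
step 3: normalize row 2 (÷7/4) = (0, 0, 1, 9/7)
  row 0: subtract 7/4×row2 = (1, 0, 0, -2)
  row 1: subtract 9/8×row2 = (0, 1, 0, -15/14)
  row 3: subtract 115/8×row2 = (0, 0, 0, -285/14)
step 4: normalize row 3 (÷-285/14) = (0, 0, 0, 1)
  row 0: subtract -2×row3 = (1, 0, 0, 0)
  row 1: subtract -15/14×row3 = (0, 1, 0, 0)
  row 2: subtract 9/7×row3 = (0, 0, 1, 0)

rank = 4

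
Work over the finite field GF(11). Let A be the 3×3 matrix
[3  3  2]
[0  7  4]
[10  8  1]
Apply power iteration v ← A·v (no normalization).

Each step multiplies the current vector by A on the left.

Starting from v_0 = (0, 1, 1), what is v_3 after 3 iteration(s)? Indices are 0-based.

v_3 = (6, 4, 6)

v_0 = (0, 1, 1).
v_1 = A·v_0 = (5, 0, 9).
v_2 = A·v_1 = (0, 3, 4).
v_3 = A·v_2 = (6, 4, 6).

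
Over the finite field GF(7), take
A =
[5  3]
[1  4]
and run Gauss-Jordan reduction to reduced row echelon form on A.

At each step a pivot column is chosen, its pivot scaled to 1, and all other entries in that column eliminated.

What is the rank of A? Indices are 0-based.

[1] R0 /= 5  ⇒  (1, 2)
     R1 -= 1·R0  ⇒  (0, 2)
[2] R1 /= 2  ⇒  (0, 1)
     R0 -= 2·R1  ⇒  (1, 0)

rank = 2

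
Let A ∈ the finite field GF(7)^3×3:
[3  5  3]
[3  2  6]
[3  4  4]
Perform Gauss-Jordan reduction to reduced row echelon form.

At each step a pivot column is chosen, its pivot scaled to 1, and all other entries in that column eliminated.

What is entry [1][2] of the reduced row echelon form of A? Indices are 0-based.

M[1][2] = 6

[1] R0 /= 3  ⇒  (1, 4, 1)
     R1 -= 3·R0  ⇒  (0, 4, 3)
     R2 -= 3·R0  ⇒  (0, 6, 1)
[2] R1 /= 4  ⇒  (0, 1, 6)
     R0 -= 4·R1  ⇒  (1, 0, 5)
     R2 -= 6·R1  ⇒  (0, 0, 0)
column 2 empty below row 2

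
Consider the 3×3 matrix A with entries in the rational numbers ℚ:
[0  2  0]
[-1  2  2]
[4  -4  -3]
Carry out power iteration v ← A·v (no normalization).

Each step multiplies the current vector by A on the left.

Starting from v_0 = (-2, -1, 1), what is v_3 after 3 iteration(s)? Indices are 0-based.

v_0 = (-2, -1, 1).
v_1 = A·v_0 = (-2, 2, -7).
v_2 = A·v_1 = (4, -8, 5).
v_3 = A·v_2 = (-16, -10, 33).

v_3 = (-16, -10, 33)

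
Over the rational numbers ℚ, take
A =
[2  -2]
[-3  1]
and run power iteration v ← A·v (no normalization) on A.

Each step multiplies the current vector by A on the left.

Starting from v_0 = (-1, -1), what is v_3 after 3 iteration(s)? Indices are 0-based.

v_0 = (-1, -1).
v_1 = A·v_0 = (0, 2).
v_2 = A·v_1 = (-4, 2).
v_3 = A·v_2 = (-12, 14).

v_3 = (-12, 14)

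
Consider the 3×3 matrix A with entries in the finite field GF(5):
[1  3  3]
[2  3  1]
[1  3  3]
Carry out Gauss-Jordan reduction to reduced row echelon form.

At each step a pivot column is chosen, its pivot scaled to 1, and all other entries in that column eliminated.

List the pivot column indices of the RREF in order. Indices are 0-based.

pivot(0,0)=1: scale R0 → (1, 3, 3)
  clear (1,0): R1 −= (2)R0 → (0, 2, 0)
  clear (2,0): R2 −= (1)R0 → (0, 0, 0)
pivot(1,1)=2: scale R1 → (0, 1, 0)
  clear (0,1): R0 −= (3)R1 → (1, 0, 3)
col 2: no nonzero at/below row 2; advance.

pivot columns: 0, 1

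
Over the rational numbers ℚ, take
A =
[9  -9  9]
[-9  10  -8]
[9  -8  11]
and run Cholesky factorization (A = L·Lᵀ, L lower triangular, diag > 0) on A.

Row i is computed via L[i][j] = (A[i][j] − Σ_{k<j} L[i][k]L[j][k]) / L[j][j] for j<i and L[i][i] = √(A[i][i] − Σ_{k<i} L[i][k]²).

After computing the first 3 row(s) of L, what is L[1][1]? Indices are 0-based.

Step 1: L[0][0] = √(9) = 3.
  L[1][0] = (-9) / L[0][0] = -3.
Step 2: L[1][1] = √(1) = 1.
  L[2][0] = (9) / L[0][0] = 3.
  L[2][1] = (1) / L[1][1] = 1.
Step 3: L[2][2] = √(1) = 1.

L[1][1] = 1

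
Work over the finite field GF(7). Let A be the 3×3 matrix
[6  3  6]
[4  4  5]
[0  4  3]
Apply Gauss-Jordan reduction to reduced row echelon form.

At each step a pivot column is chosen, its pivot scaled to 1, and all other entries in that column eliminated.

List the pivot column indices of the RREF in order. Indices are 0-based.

step 1: normalize row 0 (÷6) = (1, 4, 1)
  row 1: subtract 4×row0 = (0, 2, 1)
step 2: normalize row 1 (÷2) = (0, 1, 4)
  row 0: subtract 4×row1 = (1, 0, 6)
  row 2: subtract 4×row1 = (0, 0, 1)
step 3: normalize row 2 (÷1) = (0, 0, 1)
  row 0: subtract 6×row2 = (1, 0, 0)
  row 1: subtract 4×row2 = (0, 1, 0)

pivot columns: 0, 1, 2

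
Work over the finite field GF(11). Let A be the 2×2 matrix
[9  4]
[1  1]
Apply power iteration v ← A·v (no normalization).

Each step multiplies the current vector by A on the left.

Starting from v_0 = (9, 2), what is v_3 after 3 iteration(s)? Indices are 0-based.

v_0 = (9, 2).
v_1 = A·v_0 = (1, 0).
v_2 = A·v_1 = (9, 1).
v_3 = A·v_2 = (8, 10).

v_3 = (8, 10)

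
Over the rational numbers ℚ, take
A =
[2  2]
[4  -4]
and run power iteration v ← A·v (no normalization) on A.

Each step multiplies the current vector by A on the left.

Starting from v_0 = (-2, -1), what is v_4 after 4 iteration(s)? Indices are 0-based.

v_4 = (-208, -32)

v_0 = (-2, -1).
v_1 = A·v_0 = (-6, -4).
v_2 = A·v_1 = (-20, -8).
v_3 = A·v_2 = (-56, -48).
v_4 = A·v_3 = (-208, -32).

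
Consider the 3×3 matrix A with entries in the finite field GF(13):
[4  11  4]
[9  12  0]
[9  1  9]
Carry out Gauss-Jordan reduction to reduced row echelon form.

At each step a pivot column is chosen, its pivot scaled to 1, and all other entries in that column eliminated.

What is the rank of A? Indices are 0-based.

rank = 3

step 1: normalize row 0 (÷4) = (1, 6, 1)
  row 1: subtract 9×row0 = (0, 10, 4)
  row 2: subtract 9×row0 = (0, 12, 0)
step 2: normalize row 1 (÷10) = (0, 1, 3)
  row 0: subtract 6×row1 = (1, 0, 9)
  row 2: subtract 12×row1 = (0, 0, 3)
step 3: normalize row 2 (÷3) = (0, 0, 1)
  row 0: subtract 9×row2 = (1, 0, 0)
  row 1: subtract 3×row2 = (0, 1, 0)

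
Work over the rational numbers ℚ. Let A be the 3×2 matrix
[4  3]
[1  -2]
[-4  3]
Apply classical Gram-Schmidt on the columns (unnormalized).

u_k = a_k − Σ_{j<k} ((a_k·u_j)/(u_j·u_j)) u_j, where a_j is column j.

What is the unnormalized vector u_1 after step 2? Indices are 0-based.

u_1 = (107/33, -64/33, 91/33)

Step 1: u_0 = a_0 = (4, 1, -4).
Step 2: u_1 = a_1 − (-2/33)·u_0 = (107/33, -64/33, 91/33).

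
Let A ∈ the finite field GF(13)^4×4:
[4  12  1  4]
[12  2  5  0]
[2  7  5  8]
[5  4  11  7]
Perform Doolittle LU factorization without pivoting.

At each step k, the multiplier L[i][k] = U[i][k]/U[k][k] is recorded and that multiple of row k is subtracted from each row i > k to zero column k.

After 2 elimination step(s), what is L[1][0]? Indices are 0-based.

k=0: U[0][0]=4
  eliminate (1,0): mult=3, new row 1: (0, 5, 2, 1); set L[1][0]=3
  eliminate (2,0): mult=7, new row 2: (0, 1, 11, 6); set L[2][0]=7
  eliminate (3,0): mult=11, new row 3: (0, 2, 0, 2); set L[3][0]=11
k=1: U[1][1]=5
  eliminate (2,1): mult=8, new row 2: (0, 0, 8, 11); set L[2][1]=8
  eliminate (3,1): mult=3, new row 3: (0, 0, 7, 12); set L[3][1]=3

L[1][0] = 3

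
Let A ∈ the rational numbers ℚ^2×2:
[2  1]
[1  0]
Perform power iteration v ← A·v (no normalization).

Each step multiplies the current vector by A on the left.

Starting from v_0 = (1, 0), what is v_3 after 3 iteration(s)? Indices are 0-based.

v_0 = (1, 0).
v_1 = A·v_0 = (2, 1).
v_2 = A·v_1 = (5, 2).
v_3 = A·v_2 = (12, 5).

v_3 = (12, 5)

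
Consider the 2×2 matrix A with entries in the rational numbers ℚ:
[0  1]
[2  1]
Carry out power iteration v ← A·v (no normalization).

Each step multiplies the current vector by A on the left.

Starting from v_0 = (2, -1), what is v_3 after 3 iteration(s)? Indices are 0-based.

v_3 = (1, 7)

v_0 = (2, -1).
v_1 = A·v_0 = (-1, 3).
v_2 = A·v_1 = (3, 1).
v_3 = A·v_2 = (1, 7).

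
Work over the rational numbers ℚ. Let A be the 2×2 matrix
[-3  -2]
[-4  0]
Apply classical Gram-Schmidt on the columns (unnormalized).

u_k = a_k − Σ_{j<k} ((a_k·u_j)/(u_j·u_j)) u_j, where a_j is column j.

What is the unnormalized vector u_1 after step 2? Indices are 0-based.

Step 1: u_0 = a_0 = (-3, -4).
Step 2: u_1 = a_1 − (6/25)·u_0 = (-32/25, 24/25).

u_1 = (-32/25, 24/25)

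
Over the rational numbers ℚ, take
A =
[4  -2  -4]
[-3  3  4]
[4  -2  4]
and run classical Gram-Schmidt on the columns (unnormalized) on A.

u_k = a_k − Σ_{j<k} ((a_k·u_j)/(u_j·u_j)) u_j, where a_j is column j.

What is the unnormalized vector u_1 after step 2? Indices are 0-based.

Step 1: u_0 = a_0 = (4, -3, 4).
Step 2: u_1 = a_1 − (-25/41)·u_0 = (18/41, 48/41, 18/41).

u_1 = (18/41, 48/41, 18/41)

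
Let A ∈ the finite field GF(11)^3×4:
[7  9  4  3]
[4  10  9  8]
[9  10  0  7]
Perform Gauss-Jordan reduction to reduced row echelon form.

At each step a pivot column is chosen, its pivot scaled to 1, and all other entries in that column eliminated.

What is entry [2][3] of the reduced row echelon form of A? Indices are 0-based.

pivot(0,0)=7: scale R0 → (1, 6, 10, 2)
  clear (1,0): R1 −= (4)R0 → (0, 8, 2, 0)
  clear (2,0): R2 −= (9)R0 → (0, 0, 9, 0)
pivot(1,1)=8: scale R1 → (0, 1, 3, 0)
  clear (0,1): R0 −= (6)R1 → (1, 0, 3, 2)
pivot(2,2)=9: scale R2 → (0, 0, 1, 0)
  clear (0,2): R0 −= (3)R2 → (1, 0, 0, 2)
  clear (1,2): R1 −= (3)R2 → (0, 1, 0, 0)

M[2][3] = 0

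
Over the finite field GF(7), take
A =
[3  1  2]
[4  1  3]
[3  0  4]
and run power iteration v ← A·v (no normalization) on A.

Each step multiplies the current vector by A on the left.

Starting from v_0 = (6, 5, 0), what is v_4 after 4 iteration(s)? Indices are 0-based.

v_0 = (6, 5, 0).
v_1 = A·v_0 = (2, 1, 4).
v_2 = A·v_1 = (1, 0, 1).
v_3 = A·v_2 = (5, 0, 0).
v_4 = A·v_3 = (1, 6, 1).

v_4 = (1, 6, 1)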